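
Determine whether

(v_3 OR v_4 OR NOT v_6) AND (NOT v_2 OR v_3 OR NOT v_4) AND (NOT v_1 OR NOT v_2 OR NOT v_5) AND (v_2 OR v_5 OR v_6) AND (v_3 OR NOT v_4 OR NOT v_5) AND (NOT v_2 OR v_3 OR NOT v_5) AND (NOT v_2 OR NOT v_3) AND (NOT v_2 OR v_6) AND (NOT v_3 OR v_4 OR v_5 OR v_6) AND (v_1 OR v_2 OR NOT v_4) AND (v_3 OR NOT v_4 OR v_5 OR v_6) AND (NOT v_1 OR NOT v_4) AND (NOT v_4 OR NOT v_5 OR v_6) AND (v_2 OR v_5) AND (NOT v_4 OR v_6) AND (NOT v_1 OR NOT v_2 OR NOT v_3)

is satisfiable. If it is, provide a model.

Set v_1 = True.
  then (NOT v_1 OR NOT v_4) forces v_4 = False.
Try v_2 = True:
  (NOT v_1 OR NOT v_2 OR NOT v_5) forces v_5 = False.
  (NOT v_2 OR NOT v_3) forces v_3 = False.
  (v_3 OR v_4 OR NOT v_6) forces v_6 = False.
  clause (NOT v_2 OR v_6) is falsified — backtrack.
So v_2 = False.
  then (v_2 OR v_5) forces v_5 = True.
Set v_3 = True.
Set v_6 = True.
All clauses satisfied.

v_1 = True, v_2 = False, v_3 = True, v_4 = False, v_5 = True, v_6 = True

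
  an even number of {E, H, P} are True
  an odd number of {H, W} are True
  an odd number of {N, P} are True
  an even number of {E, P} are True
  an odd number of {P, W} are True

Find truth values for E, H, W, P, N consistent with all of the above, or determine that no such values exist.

E: False, H: False, W: True, P: False, N: True

{E, H, P}: 0 true → even ✓
{H, W}: 1 true → odd ✓
{N, P}: 1 true → odd ✓
{E, P}: 0 true → even ✓
{P, W}: 1 true → odd ✓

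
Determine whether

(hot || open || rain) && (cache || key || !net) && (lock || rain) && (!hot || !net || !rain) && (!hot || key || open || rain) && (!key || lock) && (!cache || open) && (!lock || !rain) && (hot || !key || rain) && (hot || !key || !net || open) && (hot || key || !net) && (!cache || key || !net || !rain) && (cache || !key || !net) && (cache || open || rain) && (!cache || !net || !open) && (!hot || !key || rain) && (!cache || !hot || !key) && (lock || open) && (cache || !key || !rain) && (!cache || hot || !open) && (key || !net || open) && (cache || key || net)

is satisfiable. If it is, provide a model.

rain: False, open: True, net: False, lock: True, key: False, cache: True, hot: True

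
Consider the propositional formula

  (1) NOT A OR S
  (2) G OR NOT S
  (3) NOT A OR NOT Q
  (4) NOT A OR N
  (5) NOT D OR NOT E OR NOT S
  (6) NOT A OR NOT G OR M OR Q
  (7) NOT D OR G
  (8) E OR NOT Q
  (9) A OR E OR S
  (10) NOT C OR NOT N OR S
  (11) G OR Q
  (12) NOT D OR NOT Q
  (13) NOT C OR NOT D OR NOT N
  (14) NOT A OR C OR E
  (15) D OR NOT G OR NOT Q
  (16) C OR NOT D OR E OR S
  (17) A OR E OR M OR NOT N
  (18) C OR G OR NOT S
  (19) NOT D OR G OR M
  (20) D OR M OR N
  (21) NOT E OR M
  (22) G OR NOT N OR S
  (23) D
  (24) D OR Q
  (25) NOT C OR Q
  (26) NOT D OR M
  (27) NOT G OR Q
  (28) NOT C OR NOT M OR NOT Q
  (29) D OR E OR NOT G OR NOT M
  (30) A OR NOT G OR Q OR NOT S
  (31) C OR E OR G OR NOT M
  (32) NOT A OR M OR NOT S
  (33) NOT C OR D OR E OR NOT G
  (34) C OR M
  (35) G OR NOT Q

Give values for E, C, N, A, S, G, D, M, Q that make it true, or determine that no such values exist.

Case D = True:
  (NOT D OR G) forces G = True.
  (NOT D OR NOT Q) forces Q = False.
  Clause (NOT G OR Q) is falsified — contradiction.
Case D = False:
  Clause (D) is falsified — contradiction.
Both cases fail, so the formula is unsatisfiable.

UNSATISFIABLE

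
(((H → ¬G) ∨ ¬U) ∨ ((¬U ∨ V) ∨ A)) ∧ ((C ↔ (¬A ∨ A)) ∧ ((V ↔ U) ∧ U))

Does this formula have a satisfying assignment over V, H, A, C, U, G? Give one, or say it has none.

V: True, H: True, A: True, C: True, U: True, G: True

  ((H → ¬G) ∨ ¬U) ∨ ((¬U ∨ V) ∨ A) = True
    (H → ¬G) ∨ ¬U = False
      H → ¬G = False
        ¬G = False
      ¬U = False
    (¬U ∨ V) ∨ A = True
      ¬U ∨ V = True
        ¬U = False
  (C ↔ (¬A ∨ A)) ∧ ((V ↔ U) ∧ U) = True
    C ↔ (¬A ∨ A) = True
      ¬A ∨ A = True
        ¬A = False
    (V ↔ U) ∧ U = True
      V ↔ U = True
Both conjuncts True, so the formula holds.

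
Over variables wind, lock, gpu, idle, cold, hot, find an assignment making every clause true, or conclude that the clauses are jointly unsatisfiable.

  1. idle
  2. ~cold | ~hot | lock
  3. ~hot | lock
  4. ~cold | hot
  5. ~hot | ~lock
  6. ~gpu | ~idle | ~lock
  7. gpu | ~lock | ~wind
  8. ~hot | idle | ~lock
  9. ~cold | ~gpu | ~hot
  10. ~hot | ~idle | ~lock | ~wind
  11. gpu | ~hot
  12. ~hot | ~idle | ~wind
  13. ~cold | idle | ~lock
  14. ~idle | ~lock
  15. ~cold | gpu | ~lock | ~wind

Unit clause (idle) forces idle = True.
In (~idle | ~lock) only ~lock is left, so lock = False.
In (~hot | lock) only ~hot is left, so hot = False.
In (~cold | hot) only ~cold is left, so cold = False.
Set wind = True.
Set gpu = True.
All clauses satisfied.

wind: True, lock: False, gpu: True, idle: True, cold: False, hot: False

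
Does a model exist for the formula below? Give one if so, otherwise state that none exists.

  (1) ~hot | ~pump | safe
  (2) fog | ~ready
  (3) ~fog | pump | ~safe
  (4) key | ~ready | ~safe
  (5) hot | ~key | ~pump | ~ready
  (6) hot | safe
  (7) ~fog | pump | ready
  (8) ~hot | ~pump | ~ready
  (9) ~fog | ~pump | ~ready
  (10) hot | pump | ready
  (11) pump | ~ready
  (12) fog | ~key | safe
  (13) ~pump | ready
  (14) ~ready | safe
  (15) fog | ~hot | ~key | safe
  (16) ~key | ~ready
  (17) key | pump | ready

Set pump = False.
  then (pump | ~ready) forces ready = False.
  then (key | pump | ready) forces key = True.
  then (~fog | pump | ready) forces fog = False.
  then (hot | pump | ready) forces hot = True.
  then (fog | ~key | safe) forces safe = True.
All clauses satisfied.

pump=F, safe=T, fog=F, hot=T, ready=F, key=T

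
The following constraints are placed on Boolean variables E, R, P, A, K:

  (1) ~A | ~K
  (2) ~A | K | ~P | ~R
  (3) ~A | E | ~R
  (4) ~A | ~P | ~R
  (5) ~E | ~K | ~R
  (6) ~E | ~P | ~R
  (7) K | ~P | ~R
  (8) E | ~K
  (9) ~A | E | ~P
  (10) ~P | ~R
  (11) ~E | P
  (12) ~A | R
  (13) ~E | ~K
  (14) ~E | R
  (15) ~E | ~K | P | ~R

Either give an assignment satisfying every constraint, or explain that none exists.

Try E = True:
  (~E | P) forces P = True.
  (~E | ~P | ~R) forces R = False.
  clause (~E | R) is falsified — backtrack.
So E = False.
  then (E | ~K) forces K = False.
Set R = False.
  then (~A | R) forces A = False.
Set P = True.
All clauses satisfied.

E = False; R = False; P = True; A = False; K = False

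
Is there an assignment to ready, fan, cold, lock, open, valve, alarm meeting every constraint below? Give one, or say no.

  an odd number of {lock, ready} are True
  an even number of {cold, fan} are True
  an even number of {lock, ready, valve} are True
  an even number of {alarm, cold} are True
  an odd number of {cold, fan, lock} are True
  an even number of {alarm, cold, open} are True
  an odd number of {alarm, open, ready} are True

ready: False, fan: True, cold: True, lock: True, open: False, valve: True, alarm: True

{lock, ready}: 1 true → odd ✓
{cold, fan}: 2 true → even ✓
{lock, ready, valve}: 2 true → even ✓
{alarm, cold}: 2 true → even ✓
{cold, fan, lock}: 3 true → odd ✓
{alarm, cold, open}: 2 true → even ✓
{alarm, open, ready}: 1 true → odd ✓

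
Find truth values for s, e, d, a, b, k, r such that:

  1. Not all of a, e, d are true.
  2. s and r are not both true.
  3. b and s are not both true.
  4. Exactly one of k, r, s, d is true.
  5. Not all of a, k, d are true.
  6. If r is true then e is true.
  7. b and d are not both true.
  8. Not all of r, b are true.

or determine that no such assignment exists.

s = False, e = True, d = False, a = True, b = False, k = False, r = True

  (1) {a, e, d}: 2/3 true — not all ✓
  (2) s=F, r=T — not both ✓
  (3) b=F, s=F — not both ✓
  (4) {k, r, s, d}: 1 true — exactly one ✓
  (5) {a, k, d}: 1/3 true — not all ✓
  (6) r=T ⇒ e: T ✓
  (7) b=F, d=F — not both ✓
  (8) {r, b}: 1/2 true — not all ✓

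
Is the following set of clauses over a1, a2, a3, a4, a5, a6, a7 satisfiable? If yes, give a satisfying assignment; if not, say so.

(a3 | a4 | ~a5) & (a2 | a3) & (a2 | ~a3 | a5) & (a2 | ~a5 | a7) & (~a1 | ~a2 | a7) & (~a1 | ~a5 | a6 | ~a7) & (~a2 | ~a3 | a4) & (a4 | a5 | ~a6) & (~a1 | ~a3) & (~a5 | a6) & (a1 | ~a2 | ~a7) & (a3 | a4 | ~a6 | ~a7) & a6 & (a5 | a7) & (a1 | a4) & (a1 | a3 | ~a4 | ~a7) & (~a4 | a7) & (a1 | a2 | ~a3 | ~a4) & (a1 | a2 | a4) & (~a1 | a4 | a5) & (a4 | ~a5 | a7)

Unit clause (a6) forces a6 = True.
Set a1 = True.
  then (~a1 | ~a3) forces a3 = False.
  then (a2 | a3) forces a2 = True.
  then (~a1 | ~a2 | a7) forces a7 = True.
  then (a3 | a4 | ~a6 | ~a7) forces a4 = True.
Set a5 = True.
All clauses satisfied.

a1: True; a2: True; a3: False; a4: True; a5: True; a6: True; a7: True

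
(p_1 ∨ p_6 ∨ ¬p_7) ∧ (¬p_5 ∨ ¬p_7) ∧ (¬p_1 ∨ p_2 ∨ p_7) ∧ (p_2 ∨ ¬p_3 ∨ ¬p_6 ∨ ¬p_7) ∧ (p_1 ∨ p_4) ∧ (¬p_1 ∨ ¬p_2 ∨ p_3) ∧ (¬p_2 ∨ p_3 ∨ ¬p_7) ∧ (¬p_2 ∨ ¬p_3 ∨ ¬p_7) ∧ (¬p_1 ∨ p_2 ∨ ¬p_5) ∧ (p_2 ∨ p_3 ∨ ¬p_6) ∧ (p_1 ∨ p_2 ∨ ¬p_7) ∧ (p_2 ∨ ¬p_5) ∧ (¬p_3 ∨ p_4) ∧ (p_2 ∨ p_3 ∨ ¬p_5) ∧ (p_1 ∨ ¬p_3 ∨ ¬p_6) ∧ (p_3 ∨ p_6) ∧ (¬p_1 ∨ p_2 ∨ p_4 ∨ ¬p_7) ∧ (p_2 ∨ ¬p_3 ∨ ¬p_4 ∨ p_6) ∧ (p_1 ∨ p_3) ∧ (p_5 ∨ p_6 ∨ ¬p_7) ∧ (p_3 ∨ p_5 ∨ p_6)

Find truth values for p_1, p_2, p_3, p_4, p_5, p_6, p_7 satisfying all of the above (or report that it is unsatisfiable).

p_1 = True, p_2 = True, p_3 = True, p_4 = True, p_5 = False, p_6 = False, p_7 = False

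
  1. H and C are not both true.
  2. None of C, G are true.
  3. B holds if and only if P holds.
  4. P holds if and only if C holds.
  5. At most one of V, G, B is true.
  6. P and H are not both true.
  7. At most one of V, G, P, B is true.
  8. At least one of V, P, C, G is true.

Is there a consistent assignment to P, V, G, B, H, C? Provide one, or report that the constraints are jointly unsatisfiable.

P: False; V: True; G: False; B: False; H: False; C: False

  (1) H=F, C=F — not both ✓
  (2) {C, G}: 0 true — none ✓
  (3) B=F, P=F — same ✓
  (4) P=F, C=F — same ✓
  (5) {V, G, B}: 1 true — at most one ✓
  (6) P=F, H=F — not both ✓
  (7) {V, G, P, B}: 1 true — at most one ✓
  (8) {V, P, C, G}: 1 true — at least one ✓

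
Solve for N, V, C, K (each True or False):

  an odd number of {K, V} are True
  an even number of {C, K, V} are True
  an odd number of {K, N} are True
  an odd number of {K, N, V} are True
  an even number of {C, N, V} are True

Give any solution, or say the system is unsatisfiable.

Unsatisfiable — no assignment works.

Adding constraints 2, 3, 5 mod 2: every variable appears an even number of times on the left, so the left side is 0.
But the right sides sum to 1 (mod 2). 0 ≠ 1 — the system is inconsistent.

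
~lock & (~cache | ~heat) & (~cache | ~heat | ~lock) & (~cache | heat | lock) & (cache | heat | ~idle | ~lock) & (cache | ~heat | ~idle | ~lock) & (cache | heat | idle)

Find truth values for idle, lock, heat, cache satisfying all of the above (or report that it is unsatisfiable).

idle = True, lock = False, heat = False, cache = False

Unit clause (~lock) forces lock = False.
Set idle = True.
Set heat = False.
  then (~cache | heat | lock) forces cache = False.
All clauses satisfied.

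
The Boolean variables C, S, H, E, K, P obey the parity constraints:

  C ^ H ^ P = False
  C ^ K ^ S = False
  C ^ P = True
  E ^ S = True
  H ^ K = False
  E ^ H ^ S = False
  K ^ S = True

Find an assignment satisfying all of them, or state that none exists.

C = True, S = False, H = True, E = True, K = True, P = False

C ^ H ^ P = T ^ T ^ F = False ✓
C ^ K ^ S = T ^ T ^ F = False ✓
C ^ P = T ^ F = True ✓
E ^ S = T ^ F = True ✓
H ^ K = T ^ T = False ✓
E ^ H ^ S = T ^ T ^ F = False ✓
K ^ S = T ^ F = True ✓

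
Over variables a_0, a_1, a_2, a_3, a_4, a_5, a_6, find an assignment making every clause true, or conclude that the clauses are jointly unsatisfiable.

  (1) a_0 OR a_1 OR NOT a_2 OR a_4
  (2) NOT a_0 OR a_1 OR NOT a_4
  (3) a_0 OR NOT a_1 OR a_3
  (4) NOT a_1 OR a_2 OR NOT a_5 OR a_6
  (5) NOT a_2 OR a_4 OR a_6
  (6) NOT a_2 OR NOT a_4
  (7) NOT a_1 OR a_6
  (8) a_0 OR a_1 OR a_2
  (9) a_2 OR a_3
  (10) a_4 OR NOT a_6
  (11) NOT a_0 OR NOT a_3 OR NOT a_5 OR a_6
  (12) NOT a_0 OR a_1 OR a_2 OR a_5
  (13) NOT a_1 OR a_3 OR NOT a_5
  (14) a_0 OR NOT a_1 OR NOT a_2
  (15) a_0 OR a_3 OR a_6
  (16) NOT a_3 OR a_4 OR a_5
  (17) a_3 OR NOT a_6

a_0: True; a_1: True; a_2: False; a_3: True; a_4: True; a_5: False; a_6: True

Set a_0 = True.
Set a_1 = True.
  then (NOT a_1 OR a_6) forces a_6 = True.
  then (a_4 OR NOT a_6) forces a_4 = True.
  then (a_3 OR NOT a_6) forces a_3 = True.
  then (NOT a_2 OR NOT a_4) forces a_2 = False.
Set a_5 = False.
All clauses satisfied.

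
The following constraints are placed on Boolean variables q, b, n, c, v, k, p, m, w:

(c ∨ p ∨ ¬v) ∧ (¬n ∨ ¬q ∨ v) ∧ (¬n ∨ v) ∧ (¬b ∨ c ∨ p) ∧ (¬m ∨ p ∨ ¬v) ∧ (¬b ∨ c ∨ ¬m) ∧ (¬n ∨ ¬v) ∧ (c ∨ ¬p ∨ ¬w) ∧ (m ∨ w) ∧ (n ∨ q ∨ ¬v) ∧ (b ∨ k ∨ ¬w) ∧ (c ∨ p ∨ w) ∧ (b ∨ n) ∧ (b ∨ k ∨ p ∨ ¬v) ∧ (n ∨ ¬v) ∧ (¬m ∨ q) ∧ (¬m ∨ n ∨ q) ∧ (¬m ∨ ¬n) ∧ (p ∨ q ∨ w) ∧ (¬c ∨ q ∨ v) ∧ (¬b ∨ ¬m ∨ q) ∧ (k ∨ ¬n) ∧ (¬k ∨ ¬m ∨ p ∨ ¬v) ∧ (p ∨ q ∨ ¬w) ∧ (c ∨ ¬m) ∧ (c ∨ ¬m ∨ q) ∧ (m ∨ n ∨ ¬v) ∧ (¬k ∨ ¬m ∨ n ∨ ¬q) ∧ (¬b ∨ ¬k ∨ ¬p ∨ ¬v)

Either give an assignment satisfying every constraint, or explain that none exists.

q=T, b=T, n=F, c=T, v=F, k=F, p=F, m=F, w=T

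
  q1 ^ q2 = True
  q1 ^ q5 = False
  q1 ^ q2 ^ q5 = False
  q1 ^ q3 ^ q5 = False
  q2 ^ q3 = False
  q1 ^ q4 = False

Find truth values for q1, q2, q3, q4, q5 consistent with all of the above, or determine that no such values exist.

q1=T, q2=F, q3=F, q4=T, q5=T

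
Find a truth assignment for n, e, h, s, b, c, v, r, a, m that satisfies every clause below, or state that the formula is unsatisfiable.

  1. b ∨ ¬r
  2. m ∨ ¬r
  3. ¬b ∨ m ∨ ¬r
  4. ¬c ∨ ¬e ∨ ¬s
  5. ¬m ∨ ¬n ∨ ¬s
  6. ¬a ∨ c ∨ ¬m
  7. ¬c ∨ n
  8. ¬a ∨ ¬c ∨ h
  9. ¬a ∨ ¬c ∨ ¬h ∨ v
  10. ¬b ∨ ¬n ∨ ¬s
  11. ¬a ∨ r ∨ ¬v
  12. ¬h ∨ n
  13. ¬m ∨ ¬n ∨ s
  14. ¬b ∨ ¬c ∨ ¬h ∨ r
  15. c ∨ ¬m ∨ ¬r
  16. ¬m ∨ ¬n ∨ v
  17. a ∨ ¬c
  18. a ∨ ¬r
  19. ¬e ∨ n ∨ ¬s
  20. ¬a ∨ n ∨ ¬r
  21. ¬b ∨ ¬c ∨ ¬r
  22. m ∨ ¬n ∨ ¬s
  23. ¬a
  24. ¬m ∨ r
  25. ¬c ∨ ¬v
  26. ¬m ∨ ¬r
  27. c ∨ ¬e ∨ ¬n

n = True, e = False, h = True, s = False, b = False, c = False, v = True, r = False, a = False, m = False

Unit clause (¬a) forces a = False.
In (a ∨ ¬c) only ¬c is left, so c = False.
In (a ∨ ¬r) only ¬r is left, so r = False.
In (¬m ∨ r) only ¬m is left, so m = False.
Set n = True.
  then (m ∨ ¬n ∨ ¬s) forces s = False.
  then (c ∨ ¬e ∨ ¬n) forces e = False.
Set h = True.
Set b = False.
Set v = True.
All clauses satisfied.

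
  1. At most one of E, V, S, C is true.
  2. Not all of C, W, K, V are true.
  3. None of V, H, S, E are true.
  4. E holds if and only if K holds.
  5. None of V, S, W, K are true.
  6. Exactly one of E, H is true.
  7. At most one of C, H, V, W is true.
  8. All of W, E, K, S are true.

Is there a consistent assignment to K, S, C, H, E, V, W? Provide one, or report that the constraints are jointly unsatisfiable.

Case K = True:
  Constraint (5) is violated (K=T) — contradiction.
Case K = False:
  Constraint (8) is violated (K=F) — contradiction.
Both cases fail — unsatisfiable.

UNSATISFIABLE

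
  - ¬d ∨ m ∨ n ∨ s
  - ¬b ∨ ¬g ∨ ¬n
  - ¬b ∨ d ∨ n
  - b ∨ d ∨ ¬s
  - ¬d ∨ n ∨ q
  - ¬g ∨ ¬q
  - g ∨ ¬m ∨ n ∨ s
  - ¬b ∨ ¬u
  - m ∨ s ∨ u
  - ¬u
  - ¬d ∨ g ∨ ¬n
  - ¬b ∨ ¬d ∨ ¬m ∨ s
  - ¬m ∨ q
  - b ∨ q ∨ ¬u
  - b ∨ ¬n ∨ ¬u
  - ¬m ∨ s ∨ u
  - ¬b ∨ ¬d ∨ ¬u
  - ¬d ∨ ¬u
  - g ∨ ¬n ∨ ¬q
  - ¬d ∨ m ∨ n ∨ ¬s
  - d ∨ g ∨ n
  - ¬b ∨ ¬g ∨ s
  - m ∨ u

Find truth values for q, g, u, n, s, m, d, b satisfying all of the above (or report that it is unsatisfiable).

Unit clause (¬u) forces u = False.
In (m ∨ u) only m is left, so m = True.
In (¬m ∨ q) only q is left, so q = True.
In (¬m ∨ s ∨ u) only s is left, so s = True.
In (¬g ∨ ¬q) only ¬g is left, so g = False.
In (g ∨ ¬n ∨ ¬q) only ¬n is left, so n = False.
In (d ∨ g ∨ n) only d is left, so d = True.
Set b = True.
All clauses satisfied.

q=T; g=F; u=F; n=F; s=T; m=T; d=T; b=T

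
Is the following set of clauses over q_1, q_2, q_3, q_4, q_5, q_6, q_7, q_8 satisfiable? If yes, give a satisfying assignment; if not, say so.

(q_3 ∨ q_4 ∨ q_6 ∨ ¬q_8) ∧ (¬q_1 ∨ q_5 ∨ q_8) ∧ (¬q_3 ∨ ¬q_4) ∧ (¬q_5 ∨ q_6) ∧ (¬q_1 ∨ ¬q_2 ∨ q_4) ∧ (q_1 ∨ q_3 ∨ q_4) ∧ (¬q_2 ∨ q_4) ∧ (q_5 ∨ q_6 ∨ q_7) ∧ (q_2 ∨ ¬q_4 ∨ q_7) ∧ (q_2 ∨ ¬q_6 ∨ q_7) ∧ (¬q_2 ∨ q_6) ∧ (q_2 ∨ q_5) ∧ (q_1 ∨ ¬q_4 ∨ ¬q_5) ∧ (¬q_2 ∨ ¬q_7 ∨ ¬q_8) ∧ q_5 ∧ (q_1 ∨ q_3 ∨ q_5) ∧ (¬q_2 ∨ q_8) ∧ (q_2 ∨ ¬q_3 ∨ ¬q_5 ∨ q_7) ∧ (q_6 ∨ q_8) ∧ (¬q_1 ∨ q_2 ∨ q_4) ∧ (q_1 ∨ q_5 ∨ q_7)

Unit clause (q_5) forces q_5 = True.
In (¬q_5 ∨ q_6) only q_6 is left, so q_6 = True.
Set q_1 = True.
Set q_2 = True.
  then (¬q_1 ∨ ¬q_2 ∨ q_4) forces q_4 = True.
  then (¬q_2 ∨ q_8) forces q_8 = True.
  then (¬q_3 ∨ ¬q_4) forces q_3 = False.
  then (¬q_2 ∨ ¬q_7 ∨ ¬q_8) forces q_7 = False.
All clauses satisfied.

q_1 = True; q_2 = True; q_3 = False; q_4 = True; q_5 = True; q_6 = True; q_7 = False; q_8 = True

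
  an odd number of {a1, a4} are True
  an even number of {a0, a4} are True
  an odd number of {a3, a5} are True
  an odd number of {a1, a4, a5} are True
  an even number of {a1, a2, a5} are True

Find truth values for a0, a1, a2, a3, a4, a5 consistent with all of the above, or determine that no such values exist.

a0 = True; a1 = False; a2 = False; a3 = True; a4 = True; a5 = False

{a1, a4}: 1 true → odd ✓
{a0, a4}: 2 true → even ✓
{a3, a5}: 1 true → odd ✓
{a1, a4, a5}: 1 true → odd ✓
{a1, a2, a5}: 0 true → even ✓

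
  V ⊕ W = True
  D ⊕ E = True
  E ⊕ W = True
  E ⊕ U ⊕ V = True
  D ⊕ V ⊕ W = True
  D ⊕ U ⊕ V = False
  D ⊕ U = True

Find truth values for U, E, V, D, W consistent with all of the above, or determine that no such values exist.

U=T; E=T; V=T; D=F; W=F

V ⊕ W = T ⊕ F = True ✓
D ⊕ E = F ⊕ T = True ✓
E ⊕ W = T ⊕ F = True ✓
E ⊕ U ⊕ V = T ⊕ T ⊕ T = True ✓
D ⊕ V ⊕ W = F ⊕ T ⊕ F = True ✓
D ⊕ U ⊕ V = F ⊕ T ⊕ T = False ✓
D ⊕ U = F ⊕ T = True ✓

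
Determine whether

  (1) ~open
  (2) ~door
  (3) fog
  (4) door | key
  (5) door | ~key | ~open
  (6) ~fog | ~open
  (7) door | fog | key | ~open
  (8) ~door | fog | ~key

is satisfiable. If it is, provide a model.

door: False, open: False, fog: True, key: True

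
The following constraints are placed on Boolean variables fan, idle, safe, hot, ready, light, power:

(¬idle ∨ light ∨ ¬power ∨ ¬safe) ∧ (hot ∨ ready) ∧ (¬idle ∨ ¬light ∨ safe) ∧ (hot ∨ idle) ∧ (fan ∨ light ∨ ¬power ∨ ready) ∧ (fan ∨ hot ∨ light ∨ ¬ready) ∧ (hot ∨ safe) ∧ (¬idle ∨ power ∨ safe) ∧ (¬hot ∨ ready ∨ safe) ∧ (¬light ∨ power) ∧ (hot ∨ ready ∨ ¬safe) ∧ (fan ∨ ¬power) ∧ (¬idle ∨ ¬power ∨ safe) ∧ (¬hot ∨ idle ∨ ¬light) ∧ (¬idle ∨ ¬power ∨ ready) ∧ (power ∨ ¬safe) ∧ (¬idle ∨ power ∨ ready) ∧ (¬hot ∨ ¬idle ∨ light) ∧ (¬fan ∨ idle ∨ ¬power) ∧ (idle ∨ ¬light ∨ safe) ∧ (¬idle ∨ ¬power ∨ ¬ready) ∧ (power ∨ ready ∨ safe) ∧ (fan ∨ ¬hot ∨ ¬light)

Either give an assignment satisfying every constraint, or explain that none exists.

Set fan = False.
  then (fan ∨ ¬power) forces power = False.
  then (power ∨ ¬safe) forces safe = False.
  then (power ∨ ready ∨ safe) forces ready = True.
  then (hot ∨ safe) forces hot = True.
  then (¬idle ∨ power ∨ safe) forces idle = False.
  then (¬light ∨ power) forces light = False.
All clauses satisfied.

fan = False, idle = False, safe = False, hot = True, ready = True, light = False, power = False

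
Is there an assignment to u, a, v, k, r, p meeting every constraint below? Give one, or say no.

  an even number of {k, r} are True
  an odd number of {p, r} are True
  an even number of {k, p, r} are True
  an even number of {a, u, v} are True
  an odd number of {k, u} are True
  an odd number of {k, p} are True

u = False, a = False, v = False, k = True, r = True, p = False

{k, r}: 2 true → even ✓
{p, r}: 1 true → odd ✓
{k, p, r}: 2 true → even ✓
{a, u, v}: 0 true → even ✓
{k, u}: 1 true → odd ✓
{k, p}: 1 true → odd ✓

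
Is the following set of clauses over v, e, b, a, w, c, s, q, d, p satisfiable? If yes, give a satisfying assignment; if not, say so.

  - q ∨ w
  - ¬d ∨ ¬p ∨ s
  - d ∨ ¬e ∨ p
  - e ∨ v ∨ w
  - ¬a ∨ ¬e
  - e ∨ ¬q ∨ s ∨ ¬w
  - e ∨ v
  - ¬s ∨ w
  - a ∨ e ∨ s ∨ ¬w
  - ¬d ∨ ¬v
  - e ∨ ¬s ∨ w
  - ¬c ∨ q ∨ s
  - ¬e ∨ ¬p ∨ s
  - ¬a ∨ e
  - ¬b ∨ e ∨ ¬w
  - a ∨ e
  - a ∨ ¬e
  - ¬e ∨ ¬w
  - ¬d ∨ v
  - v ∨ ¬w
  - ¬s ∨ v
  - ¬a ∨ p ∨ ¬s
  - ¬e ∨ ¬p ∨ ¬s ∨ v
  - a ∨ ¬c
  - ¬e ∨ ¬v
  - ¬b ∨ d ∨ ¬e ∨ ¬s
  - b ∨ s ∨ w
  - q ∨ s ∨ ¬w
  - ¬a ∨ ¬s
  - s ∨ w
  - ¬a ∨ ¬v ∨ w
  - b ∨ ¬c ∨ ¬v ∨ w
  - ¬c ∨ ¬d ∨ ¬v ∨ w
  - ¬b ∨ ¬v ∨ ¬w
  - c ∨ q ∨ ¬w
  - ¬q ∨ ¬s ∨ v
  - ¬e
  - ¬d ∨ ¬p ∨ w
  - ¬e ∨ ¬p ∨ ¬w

No satisfying assignment exists.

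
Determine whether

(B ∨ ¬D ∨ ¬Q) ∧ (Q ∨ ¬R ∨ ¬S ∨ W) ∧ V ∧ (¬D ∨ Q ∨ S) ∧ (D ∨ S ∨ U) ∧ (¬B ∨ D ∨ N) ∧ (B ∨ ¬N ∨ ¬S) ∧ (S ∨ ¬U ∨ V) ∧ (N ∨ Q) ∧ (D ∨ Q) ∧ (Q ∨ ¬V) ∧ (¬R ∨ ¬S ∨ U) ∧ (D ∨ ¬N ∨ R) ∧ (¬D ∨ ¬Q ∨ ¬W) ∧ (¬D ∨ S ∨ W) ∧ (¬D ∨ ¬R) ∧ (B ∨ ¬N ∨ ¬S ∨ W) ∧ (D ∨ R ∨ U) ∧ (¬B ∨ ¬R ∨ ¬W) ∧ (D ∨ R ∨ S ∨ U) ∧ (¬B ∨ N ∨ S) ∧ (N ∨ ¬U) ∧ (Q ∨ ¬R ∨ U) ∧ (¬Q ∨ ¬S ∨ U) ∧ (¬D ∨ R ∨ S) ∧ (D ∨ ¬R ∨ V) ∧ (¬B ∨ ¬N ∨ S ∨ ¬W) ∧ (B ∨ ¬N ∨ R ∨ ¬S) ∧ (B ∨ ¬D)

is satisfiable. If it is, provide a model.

U = True, S = False, B = False, R = True, Q = True, V = True, W = False, N = True, D = False

Unit clause (V) forces V = True.
In (Q ∨ ¬V) only Q is left, so Q = True.
Set U = True.
  then (N ∨ ¬U) forces N = True.
Set S = False.
Set B = False.
  then (B ∨ ¬D ∨ ¬Q) forces D = False.
  then (D ∨ ¬N ∨ R) forces R = True.
Set W = False.
All clauses satisfied.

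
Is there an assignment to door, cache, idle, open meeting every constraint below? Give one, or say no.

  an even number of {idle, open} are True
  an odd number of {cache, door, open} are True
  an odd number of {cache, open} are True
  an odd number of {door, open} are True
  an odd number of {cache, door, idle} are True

door = False, cache = False, idle = True, open = True

{idle, open}: 2 true → even ✓
{cache, door, open}: 1 true → odd ✓
{cache, open}: 1 true → odd ✓
{door, open}: 1 true → odd ✓
{cache, door, idle}: 1 true → odd ✓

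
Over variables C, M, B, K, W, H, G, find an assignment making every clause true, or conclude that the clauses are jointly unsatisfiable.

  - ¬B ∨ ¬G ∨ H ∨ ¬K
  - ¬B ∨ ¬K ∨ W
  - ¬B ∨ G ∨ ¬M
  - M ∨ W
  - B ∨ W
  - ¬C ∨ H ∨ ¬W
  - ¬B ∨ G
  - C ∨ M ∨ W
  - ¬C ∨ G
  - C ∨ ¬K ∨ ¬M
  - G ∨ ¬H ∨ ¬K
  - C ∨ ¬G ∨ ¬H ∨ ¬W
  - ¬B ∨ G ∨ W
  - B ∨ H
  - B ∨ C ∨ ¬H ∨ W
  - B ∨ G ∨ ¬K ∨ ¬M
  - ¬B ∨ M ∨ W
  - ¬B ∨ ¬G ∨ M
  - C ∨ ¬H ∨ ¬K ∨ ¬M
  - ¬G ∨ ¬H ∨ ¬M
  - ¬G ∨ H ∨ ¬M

C = True; M = False; B = False; K = True; W = True; H = True; G = True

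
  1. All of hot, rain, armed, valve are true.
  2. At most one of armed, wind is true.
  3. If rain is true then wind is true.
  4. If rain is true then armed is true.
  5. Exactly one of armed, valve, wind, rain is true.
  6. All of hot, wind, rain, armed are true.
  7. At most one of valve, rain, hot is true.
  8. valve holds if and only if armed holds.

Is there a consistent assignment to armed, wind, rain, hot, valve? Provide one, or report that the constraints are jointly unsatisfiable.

Case rain = True:
  (1) forces hot = True.
  Constraint (7) is violated (rain=T, hot=T) — contradiction.
Case rain = False:
  Constraint (1) is violated (rain=F) — contradiction.
Both cases fail — unsatisfiable.

The formula is unsatisfiable.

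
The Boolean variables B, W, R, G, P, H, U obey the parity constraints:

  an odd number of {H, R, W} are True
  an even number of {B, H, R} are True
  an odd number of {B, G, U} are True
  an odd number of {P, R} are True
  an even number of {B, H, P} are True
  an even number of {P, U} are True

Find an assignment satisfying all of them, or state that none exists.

UNSATISFIABLE

Adding constraints 2, 4, 5 mod 2: every variable appears an even number of times on the left, so the left side is 0.
But the right sides sum to 1 (mod 2). 0 ≠ 1 — the system is inconsistent.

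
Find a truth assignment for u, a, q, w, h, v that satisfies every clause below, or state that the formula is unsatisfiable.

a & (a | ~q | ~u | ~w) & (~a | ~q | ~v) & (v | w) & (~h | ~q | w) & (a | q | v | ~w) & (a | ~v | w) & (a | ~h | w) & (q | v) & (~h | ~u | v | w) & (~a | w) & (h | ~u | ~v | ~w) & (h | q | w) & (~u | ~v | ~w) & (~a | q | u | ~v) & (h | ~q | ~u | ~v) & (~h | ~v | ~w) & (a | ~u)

u = False; a = True; q = True; w = True; h = False; v = False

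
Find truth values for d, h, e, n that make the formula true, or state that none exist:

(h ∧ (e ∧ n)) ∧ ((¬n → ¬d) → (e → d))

d=T; h=T; e=T; n=T

  h ∧ (e ∧ n) = True
    e ∧ n = True
  (¬n → ¬d) → (e → d) = True
    ¬n → ¬d = True
      ¬n = False
      ¬d = False
    e → d = True
Both conjuncts True, so the formula holds.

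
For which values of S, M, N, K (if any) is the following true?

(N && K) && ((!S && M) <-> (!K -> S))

S: False; M: True; N: True; K: True

  N && K = True
  (!S && M) <-> (!K -> S) = True
    !S && M = True
      !S = True
    !K -> S = True
      !K = False
Both conjuncts True, so the formula holds.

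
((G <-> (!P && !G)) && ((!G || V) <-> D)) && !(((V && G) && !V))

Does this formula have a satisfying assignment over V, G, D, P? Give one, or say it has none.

V=T, G=F, D=T, P=T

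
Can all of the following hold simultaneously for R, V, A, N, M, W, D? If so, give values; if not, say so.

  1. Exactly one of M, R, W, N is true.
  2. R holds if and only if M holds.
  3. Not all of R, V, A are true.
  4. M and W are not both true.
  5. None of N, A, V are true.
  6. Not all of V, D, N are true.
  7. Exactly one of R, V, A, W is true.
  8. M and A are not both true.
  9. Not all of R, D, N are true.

R = False; V = False; A = False; N = False; M = False; W = True; D = True

  (1) {M, R, W, N}: 1 true — exactly one ✓
  (2) R=F, M=F — same ✓
  (3) {R, V, A}: 0/3 true — not all ✓
  (4) M=F, W=T — not both ✓
  (5) {N, A, V}: 0 true — none ✓
  (6) {V, D, N}: 1/3 true — not all ✓
  (7) {R, V, A, W}: 1 true — exactly one ✓
  (8) M=F, A=F — not both ✓
  (9) {R, D, N}: 1/3 true — not all ✓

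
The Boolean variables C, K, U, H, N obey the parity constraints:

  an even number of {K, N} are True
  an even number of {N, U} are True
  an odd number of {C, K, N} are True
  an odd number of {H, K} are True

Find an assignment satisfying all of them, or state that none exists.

C = True; K = False; U = False; H = True; N = False

{K, N}: 0 true → even ✓
{N, U}: 0 true → even ✓
{C, K, N}: 1 true → odd ✓
{H, K}: 1 true → odd ✓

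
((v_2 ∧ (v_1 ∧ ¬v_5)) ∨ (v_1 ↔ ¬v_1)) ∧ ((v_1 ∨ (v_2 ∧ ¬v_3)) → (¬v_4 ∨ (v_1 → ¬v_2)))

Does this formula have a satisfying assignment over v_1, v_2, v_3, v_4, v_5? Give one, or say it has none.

v_1=T, v_2=T, v_3=T, v_4=F, v_5=F

  (v_2 ∧ (v_1 ∧ ¬v_5)) ∨ (v_1 ↔ ¬v_1) = True
    v_2 ∧ (v_1 ∧ ¬v_5) = True
      v_1 ∧ ¬v_5 = True
        ¬v_5 = True
    v_1 ↔ ¬v_1 = False
      ¬v_1 = False
  (v_1 ∨ (v_2 ∧ ¬v_3)) → (¬v_4 ∨ (v_1 → ¬v_2)) = True
    v_1 ∨ (v_2 ∧ ¬v_3) = True
      v_2 ∧ ¬v_3 = False
        ¬v_3 = False
    ¬v_4 ∨ (v_1 → ¬v_2) = True
      ¬v_4 = True
      v_1 → ¬v_2 = False
        ¬v_2 = False
Both conjuncts True, so the formula holds.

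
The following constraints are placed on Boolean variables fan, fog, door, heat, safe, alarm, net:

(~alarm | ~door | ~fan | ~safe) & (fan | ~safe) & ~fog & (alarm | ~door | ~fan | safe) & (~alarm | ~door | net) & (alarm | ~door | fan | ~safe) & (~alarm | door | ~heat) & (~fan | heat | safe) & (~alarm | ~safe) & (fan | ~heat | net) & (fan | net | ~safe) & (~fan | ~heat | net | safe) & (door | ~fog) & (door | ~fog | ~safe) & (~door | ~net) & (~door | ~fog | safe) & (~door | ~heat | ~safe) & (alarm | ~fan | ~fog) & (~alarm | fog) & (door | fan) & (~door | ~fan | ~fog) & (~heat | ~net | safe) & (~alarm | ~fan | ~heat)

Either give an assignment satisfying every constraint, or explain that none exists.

Unit clause (~fog) forces fog = False.
In (~alarm | fog) only ~alarm is left, so alarm = False.
Set fan = True.
Set door = False.
Set heat = True.
Set safe = True.
Set net = True.
All clauses satisfied.

fan = True; fog = False; door = False; heat = True; safe = True; alarm = False; net = True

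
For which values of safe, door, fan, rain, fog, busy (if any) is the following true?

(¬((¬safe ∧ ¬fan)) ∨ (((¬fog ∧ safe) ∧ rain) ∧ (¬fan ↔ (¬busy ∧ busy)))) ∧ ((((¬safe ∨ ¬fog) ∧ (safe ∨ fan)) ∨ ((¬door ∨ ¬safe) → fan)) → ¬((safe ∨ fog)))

safe: True, door: False, fan: False, rain: False, fog: True, busy: False

  ¬((¬safe ∧ ¬fan)) ∨ (((¬fog ∧ safe) ∧ rain) ∧ (¬fan ↔ (¬busy ∧ busy))) = True
    ¬((¬safe ∧ ¬fan)) = True
      ¬safe ∧ ¬fan = False
        ¬safe = False
        ¬fan = True
    ((¬fog ∧ safe) ∧ rain) ∧ (¬fan ↔ (¬busy ∧ busy)) = False
      (¬fog ∧ safe) ∧ rain = False
        ¬fog ∧ safe = False
          ¬fog = False
      ¬fan ↔ (¬busy ∧ busy) = False
        ¬fan = True
        ¬busy ∧ busy = False
          ¬busy = True
  (((¬safe ∨ ¬fog) ∧ (safe ∨ fan)) ∨ ((¬door ∨ ¬safe) → fan)) → ¬((safe ∨ fog)) = True
    ((¬safe ∨ ¬fog) ∧ (safe ∨ fan)) ∨ ((¬door ∨ ¬safe) → fan) = False
      (¬safe ∨ ¬fog) ∧ (safe ∨ fan) = False
        ¬safe ∨ ¬fog = False
          ¬safe = False
          ¬fog = False
        safe ∨ fan = True
      (¬door ∨ ¬safe) → fan = False
        ¬door ∨ ¬safe = True
          ¬door = True
          ¬safe = False
    ¬((safe ∨ fog)) = False
      safe ∨ fog = True
Both conjuncts True, so the formula holds.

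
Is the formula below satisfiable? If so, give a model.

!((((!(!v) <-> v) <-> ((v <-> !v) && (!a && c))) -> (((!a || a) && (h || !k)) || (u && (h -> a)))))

Case v = True: the formula becomes !((False -> (((!a || a) && (h || !k)) || (u && (h -> a))))) = False.
Case v = False: the formula becomes !((False -> (((!a || a) && (h || !k)) || (u && (h -> a))))) = False.
Both cases fail — unsatisfiable.

UNSATISFIABLE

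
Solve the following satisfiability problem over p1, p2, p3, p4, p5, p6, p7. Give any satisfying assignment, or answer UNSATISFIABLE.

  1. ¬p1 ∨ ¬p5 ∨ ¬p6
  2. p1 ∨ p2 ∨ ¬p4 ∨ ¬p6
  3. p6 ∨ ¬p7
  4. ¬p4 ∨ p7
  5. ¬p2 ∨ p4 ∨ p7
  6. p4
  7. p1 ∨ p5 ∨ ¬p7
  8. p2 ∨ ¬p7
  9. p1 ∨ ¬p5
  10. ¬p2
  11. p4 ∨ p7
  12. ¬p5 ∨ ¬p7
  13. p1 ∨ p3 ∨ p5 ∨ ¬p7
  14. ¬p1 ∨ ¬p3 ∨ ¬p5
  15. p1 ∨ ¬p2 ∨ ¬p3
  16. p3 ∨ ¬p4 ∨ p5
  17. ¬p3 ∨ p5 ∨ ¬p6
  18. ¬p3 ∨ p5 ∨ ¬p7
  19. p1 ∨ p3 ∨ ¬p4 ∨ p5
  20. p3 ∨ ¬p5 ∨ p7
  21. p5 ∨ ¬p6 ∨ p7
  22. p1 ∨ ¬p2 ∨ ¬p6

Unsatisfiable

Case p2 = True:
  Clause (¬p2) is falsified — contradiction.
Case p2 = False:
  (p4) forces p4 = True.
  (¬p4 ∨ p7) forces p7 = True.
  Clause (p2 ∨ ¬p7) is falsified — contradiction.
Both cases fail, so the formula is unsatisfiable.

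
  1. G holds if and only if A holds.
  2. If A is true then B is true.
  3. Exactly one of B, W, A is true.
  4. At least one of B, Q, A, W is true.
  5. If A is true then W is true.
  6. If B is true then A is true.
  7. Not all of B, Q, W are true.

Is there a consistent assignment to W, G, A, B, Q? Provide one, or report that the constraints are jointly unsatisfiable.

W=T; G=F; A=F; B=F; Q=F

  (1) G=F, A=F — same ✓
  (2) A=F ⇒ B: vacuous ✓
  (3) {B, W, A}: 1 true — exactly one ✓
  (4) {B, Q, A, W}: 1 true — at least one ✓
  (5) A=F ⇒ W: vacuous ✓
  (6) B=F ⇒ A: vacuous ✓
  (7) {B, Q, W}: 1/3 true — not all ✓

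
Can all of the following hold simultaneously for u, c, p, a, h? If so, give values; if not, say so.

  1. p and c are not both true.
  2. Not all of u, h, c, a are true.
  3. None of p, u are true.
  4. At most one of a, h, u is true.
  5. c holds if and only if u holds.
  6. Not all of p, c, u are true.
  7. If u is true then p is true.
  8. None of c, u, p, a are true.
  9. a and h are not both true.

u = False, c = False, p = False, a = False, h = True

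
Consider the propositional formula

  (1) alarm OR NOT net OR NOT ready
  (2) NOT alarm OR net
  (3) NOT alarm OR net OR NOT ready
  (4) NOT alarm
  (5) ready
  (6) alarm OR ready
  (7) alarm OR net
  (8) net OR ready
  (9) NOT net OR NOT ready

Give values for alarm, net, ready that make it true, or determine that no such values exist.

Case alarm = True:
  Clause (NOT alarm) is falsified — contradiction.
Case alarm = False:
  (ready) forces ready = True.
  (alarm OR NOT net OR NOT ready) forces net = False.
  Clause (alarm OR net) is falsified — contradiction.
Both cases fail, so the formula is unsatisfiable.

Unsatisfiable — no assignment works.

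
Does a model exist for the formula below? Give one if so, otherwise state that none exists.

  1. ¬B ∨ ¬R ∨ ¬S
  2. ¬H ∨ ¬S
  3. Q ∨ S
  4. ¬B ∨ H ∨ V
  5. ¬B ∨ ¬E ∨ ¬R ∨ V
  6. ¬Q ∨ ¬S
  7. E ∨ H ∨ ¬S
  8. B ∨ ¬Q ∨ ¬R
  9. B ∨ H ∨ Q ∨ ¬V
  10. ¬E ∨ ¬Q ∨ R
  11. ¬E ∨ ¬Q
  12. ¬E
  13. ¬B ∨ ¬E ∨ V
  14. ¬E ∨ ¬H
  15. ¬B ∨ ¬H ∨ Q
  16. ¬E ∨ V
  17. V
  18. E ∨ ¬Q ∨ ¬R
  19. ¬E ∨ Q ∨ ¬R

S: False, V: True, E: False, B: False, Q: True, R: False, H: True

Unit clause (¬E) forces E = False.
Unit clause (V) forces V = True.
Try S = True:
  (¬H ∨ ¬S) forces H = False.
  clause (E ∨ H ∨ ¬S) is falsified — backtrack.
So S = False.
  then (Q ∨ S) forces Q = True.
  then (E ∨ ¬Q ∨ ¬R) forces R = False.
Set B = False.
Set H = True.
All clauses satisfied.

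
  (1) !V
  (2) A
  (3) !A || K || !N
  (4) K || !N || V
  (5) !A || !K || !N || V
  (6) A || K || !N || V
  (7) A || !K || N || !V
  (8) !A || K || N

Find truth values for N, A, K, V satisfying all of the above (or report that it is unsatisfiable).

Unit clause (!V) forces V = False.
Unit clause (A) forces A = True.
Try N = True:
  (!A || K || !N) forces K = True.
  clause (!A || !K || !N || V) is falsified — backtrack.
So N = False.
  then (!A || K || N) forces K = True.
Check each clause:
  (!V): !V holds.
  (A): A holds.
  (!A || K || !N): K holds.
  (K || !N || V): K holds.
  (!A || !K || !N || V): !N holds.
  (A || K || !N || V): A holds.
  (A || !K || N || !V): A holds.
  (!A || K || N): K holds.
All clauses satisfied.

N=F; A=T; K=T; V=F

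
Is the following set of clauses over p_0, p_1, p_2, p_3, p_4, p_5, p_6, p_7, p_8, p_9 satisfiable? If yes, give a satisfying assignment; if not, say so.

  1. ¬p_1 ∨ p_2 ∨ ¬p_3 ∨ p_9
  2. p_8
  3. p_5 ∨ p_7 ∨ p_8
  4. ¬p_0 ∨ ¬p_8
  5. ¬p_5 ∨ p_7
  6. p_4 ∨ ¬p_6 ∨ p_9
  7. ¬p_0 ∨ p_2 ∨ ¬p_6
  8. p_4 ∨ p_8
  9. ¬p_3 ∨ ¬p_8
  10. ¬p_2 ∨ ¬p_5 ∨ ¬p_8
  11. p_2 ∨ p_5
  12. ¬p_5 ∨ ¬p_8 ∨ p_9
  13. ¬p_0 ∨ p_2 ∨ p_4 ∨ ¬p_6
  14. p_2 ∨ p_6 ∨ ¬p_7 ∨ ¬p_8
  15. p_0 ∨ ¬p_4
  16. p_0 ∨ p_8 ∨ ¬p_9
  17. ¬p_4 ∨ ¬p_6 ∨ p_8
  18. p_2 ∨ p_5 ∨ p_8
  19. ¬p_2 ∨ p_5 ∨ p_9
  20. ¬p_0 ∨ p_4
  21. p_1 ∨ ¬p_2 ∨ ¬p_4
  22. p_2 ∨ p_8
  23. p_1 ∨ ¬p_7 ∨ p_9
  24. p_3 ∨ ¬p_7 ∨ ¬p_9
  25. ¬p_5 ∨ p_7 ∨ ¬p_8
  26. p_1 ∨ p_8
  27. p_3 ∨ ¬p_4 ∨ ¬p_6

Unit clause (p_8) forces p_8 = True.
In (¬p_0 ∨ ¬p_8) only ¬p_0 is left, so p_0 = False.
In (¬p_3 ∨ ¬p_8) only ¬p_3 is left, so p_3 = False.
In (p_0 ∨ ¬p_4) only ¬p_4 is left, so p_4 = False.
Set p_1 = True.
Set p_2 = True.
  then (¬p_2 ∨ ¬p_5 ∨ ¬p_8) forces p_5 = False.
  then (¬p_2 ∨ p_5 ∨ p_9) forces p_9 = True.
  then (p_3 ∨ ¬p_7 ∨ ¬p_9) forces p_7 = False.
Set p_6 = True.
All clauses satisfied.

p_0: False, p_1: True, p_2: True, p_3: False, p_4: False, p_5: False, p_6: True, p_7: False, p_8: True, p_9: True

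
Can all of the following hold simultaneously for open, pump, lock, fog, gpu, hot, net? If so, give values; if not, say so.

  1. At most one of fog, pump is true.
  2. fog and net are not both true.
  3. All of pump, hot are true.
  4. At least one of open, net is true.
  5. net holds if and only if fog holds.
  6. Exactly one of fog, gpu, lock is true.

open=T; pump=T; lock=F; fog=F; gpu=T; hot=T; net=F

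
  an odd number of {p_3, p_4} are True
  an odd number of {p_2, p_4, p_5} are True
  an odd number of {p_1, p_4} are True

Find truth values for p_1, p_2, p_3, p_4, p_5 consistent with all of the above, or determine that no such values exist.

p_1=F, p_2=T, p_3=F, p_4=T, p_5=T

{p_3, p_4}: 1 true → odd ✓
{p_2, p_4, p_5}: 3 true → odd ✓
{p_1, p_4}: 1 true → odd ✓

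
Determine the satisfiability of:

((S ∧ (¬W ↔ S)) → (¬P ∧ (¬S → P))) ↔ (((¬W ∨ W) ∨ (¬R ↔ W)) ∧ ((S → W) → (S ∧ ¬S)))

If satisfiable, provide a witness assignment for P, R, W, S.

P: False; R: False; W: False; S: True

  ((S ∧ (¬W ↔ S)) → (¬P ∧ (¬S → P))) ↔ (((¬W ∨ W) ∨ (¬R ↔ W)) ∧ ((S → W) → (S ∧ ¬S))) = True
    (S ∧ (¬W ↔ S)) → (¬P ∧ (¬S → P)) = True
      S ∧ (¬W ↔ S) = True
        ¬W ↔ S = True
          ¬W = True
      ¬P ∧ (¬S → P) = True
        ¬P = True
        ¬S → P = True
          ¬S = False
    ((¬W ∨ W) ∨ (¬R ↔ W)) ∧ ((S → W) → (S ∧ ¬S)) = True
      (¬W ∨ W) ∨ (¬R ↔ W) = True
        ¬W ∨ W = True
          ¬W = True
        ¬R ↔ W = False
          ¬R = True
      (S → W) → (S ∧ ¬S) = True
        S → W = False
        S ∧ ¬S = False
          ¬S = False
The formula evaluates to True.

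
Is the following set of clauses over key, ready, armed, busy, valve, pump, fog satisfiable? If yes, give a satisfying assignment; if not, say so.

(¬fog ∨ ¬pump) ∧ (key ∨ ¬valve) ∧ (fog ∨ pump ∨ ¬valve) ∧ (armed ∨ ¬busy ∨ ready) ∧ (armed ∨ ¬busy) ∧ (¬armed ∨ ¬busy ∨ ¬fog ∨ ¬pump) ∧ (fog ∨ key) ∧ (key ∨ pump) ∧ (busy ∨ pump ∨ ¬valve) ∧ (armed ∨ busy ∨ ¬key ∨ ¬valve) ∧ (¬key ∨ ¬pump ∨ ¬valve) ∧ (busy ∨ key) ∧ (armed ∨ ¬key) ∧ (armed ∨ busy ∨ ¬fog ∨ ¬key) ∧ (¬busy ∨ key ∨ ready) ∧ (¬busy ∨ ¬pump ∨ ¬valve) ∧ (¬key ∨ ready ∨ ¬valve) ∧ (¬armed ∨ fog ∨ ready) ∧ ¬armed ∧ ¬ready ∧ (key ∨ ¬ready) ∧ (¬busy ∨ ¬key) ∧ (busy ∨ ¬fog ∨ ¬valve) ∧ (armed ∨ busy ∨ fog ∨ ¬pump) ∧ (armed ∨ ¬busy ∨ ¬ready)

No satisfying assignment exists.

Case armed = True:
  Clause (¬armed) is falsified — contradiction.
Case armed = False:
  (armed ∨ ¬busy) forces busy = False.
  (busy ∨ key) forces key = True.
  Clause (armed ∨ ¬key) is falsified — contradiction.
Both cases fail, so the formula is unsatisfiable.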